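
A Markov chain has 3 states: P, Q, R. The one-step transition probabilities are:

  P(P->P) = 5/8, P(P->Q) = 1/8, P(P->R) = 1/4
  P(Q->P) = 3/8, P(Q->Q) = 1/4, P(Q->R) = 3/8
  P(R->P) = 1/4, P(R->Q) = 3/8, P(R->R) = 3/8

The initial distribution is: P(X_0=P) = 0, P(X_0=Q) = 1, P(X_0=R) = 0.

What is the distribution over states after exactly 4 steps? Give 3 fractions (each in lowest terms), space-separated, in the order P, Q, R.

Propagating the distribution step by step (d_{t+1} = d_t * P):
d_0 = (P=0, Q=1, R=0)
  d_1[P] = 0*5/8 + 1*3/8 + 0*1/4 = 3/8
  d_1[Q] = 0*1/8 + 1*1/4 + 0*3/8 = 1/4
  d_1[R] = 0*1/4 + 1*3/8 + 0*3/8 = 3/8
d_1 = (P=3/8, Q=1/4, R=3/8)
  d_2[P] = 3/8*5/8 + 1/4*3/8 + 3/8*1/4 = 27/64
  d_2[Q] = 3/8*1/8 + 1/4*1/4 + 3/8*3/8 = 1/4
  d_2[R] = 3/8*1/4 + 1/4*3/8 + 3/8*3/8 = 21/64
d_2 = (P=27/64, Q=1/4, R=21/64)
  d_3[P] = 27/64*5/8 + 1/4*3/8 + 21/64*1/4 = 225/512
  d_3[Q] = 27/64*1/8 + 1/4*1/4 + 21/64*3/8 = 61/256
  d_3[R] = 27/64*1/4 + 1/4*3/8 + 21/64*3/8 = 165/512
d_3 = (P=225/512, Q=61/256, R=165/512)
  d_4[P] = 225/512*5/8 + 61/256*3/8 + 165/512*1/4 = 1821/4096
  d_4[Q] = 225/512*1/8 + 61/256*1/4 + 165/512*3/8 = 241/1024
  d_4[R] = 225/512*1/4 + 61/256*3/8 + 165/512*3/8 = 1311/4096
d_4 = (P=1821/4096, Q=241/1024, R=1311/4096)

Answer: 1821/4096 241/1024 1311/4096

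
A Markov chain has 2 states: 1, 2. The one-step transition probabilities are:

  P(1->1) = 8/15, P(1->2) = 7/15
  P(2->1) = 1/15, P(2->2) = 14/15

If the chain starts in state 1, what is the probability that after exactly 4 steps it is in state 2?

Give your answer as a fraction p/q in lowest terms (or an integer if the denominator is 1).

Answer: 42196/50625

Derivation:
Computing P^4 by repeated multiplication:
P^1 =
  1: [8/15, 7/15]
  2: [1/15, 14/15]
P^2 =
  1: [71/225, 154/225]
  2: [22/225, 203/225]
P^3 =
  1: [722/3375, 2653/3375]
  2: [379/3375, 2996/3375]
P^4 =
  1: [8429/50625, 42196/50625]
  2: [6028/50625, 44597/50625]

(P^4)[1 -> 2] = 42196/50625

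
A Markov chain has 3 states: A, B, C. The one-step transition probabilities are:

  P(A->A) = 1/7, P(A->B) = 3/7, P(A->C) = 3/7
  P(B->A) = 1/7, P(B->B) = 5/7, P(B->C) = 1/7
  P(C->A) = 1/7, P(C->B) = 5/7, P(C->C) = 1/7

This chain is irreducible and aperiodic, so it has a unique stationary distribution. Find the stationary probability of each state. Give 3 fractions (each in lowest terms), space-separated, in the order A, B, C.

Answer: 1/7 33/49 9/49

Derivation:
The stationary distribution satisfies pi = pi * P, i.e.:
  pi_A = 1/7*pi_A + 1/7*pi_B + 1/7*pi_C
  pi_B = 3/7*pi_A + 5/7*pi_B + 5/7*pi_C
  pi_C = 3/7*pi_A + 1/7*pi_B + 1/7*pi_C
with normalization: pi_A + pi_B + pi_C = 1.

Using the first 2 balance equations plus normalization, the linear system A*pi = b is:
  [-6/7, 1/7, 1/7] . pi = 0
  [3/7, -2/7, 5/7] . pi = 0
  [1, 1, 1] . pi = 1

Solving yields:
  pi_A = 1/7
  pi_B = 33/49
  pi_C = 9/49

Verification (pi * P):
  1/7*1/7 + 33/49*1/7 + 9/49*1/7 = 1/7 = pi_A  (ok)
  1/7*3/7 + 33/49*5/7 + 9/49*5/7 = 33/49 = pi_B  (ok)
  1/7*3/7 + 33/49*1/7 + 9/49*1/7 = 9/49 = pi_C  (ok)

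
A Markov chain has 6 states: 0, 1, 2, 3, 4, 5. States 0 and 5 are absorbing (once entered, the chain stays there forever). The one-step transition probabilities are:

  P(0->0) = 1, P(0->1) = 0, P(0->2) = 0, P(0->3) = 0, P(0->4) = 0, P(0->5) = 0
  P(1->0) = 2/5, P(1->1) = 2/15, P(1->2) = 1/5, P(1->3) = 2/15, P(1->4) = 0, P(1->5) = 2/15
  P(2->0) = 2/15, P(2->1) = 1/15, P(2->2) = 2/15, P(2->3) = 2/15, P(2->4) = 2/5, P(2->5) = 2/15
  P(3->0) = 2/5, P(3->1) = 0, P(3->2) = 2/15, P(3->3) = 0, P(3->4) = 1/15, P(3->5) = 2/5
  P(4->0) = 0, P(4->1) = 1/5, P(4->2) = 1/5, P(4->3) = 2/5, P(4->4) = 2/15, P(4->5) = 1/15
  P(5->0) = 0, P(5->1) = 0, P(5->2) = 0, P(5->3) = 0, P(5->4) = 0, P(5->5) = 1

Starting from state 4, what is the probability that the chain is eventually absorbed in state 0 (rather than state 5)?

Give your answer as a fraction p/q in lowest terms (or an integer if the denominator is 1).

Answer: 6306/12569

Derivation:
Let a_i = P(absorbed in 0 | start in state i).
Boundary conditions: a_0 = 1, a_5 = 0.
For each transient state i, a_i = sum_j P(i->j) * a_j:
  a_1 = 2/5*a_0 + 2/15*a_1 + 1/5*a_2 + 2/15*a_3 + 0*a_4 + 2/15*a_5
  a_2 = 2/15*a_0 + 1/15*a_1 + 2/15*a_2 + 2/15*a_3 + 2/5*a_4 + 2/15*a_5
  a_3 = 2/5*a_0 + 0*a_1 + 2/15*a_2 + 0*a_3 + 1/15*a_4 + 2/5*a_5
  a_4 = 0*a_0 + 1/5*a_1 + 1/5*a_2 + 2/5*a_3 + 2/15*a_4 + 1/15*a_5

Substituting a_0 = 1 and a_5 = 0, rearrange to (I - Q) a = r where r[i] = P(i -> 0):
  [13/15, -1/5, -2/15, 0] . (a_1, a_2, a_3, a_4) = 2/5
  [-1/15, 13/15, -2/15, -2/5] . (a_1, a_2, a_3, a_4) = 2/15
  [0, -2/15, 1, -1/15] . (a_1, a_2, a_3, a_4) = 2/5
  [-1/5, -1/5, -2/5, 13/15] . (a_1, a_2, a_3, a_4) = 0

Solving yields:
  a_1 = 8260/12569
  a_2 = 6450/12569
  a_3 = 6308/12569
  a_4 = 6306/12569

Starting state is 4, so the absorption probability is a_4 = 6306/12569.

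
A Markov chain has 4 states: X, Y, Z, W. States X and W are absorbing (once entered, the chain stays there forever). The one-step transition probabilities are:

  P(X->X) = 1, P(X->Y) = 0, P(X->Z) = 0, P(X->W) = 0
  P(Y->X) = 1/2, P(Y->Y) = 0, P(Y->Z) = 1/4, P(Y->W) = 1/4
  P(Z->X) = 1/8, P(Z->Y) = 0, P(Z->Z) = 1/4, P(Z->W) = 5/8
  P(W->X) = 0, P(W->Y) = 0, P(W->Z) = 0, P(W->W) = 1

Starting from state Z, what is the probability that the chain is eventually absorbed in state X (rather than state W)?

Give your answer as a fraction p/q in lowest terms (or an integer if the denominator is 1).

Let a_i = P(absorbed in X | start in state i).
Boundary conditions: a_X = 1, a_W = 0.
For each transient state i, a_i = sum_j P(i->j) * a_j:
  a_Y = 1/2*a_X + 0*a_Y + 1/4*a_Z + 1/4*a_W
  a_Z = 1/8*a_X + 0*a_Y + 1/4*a_Z + 5/8*a_W

Substituting a_X = 1 and a_W = 0, rearrange to (I - Q) a = r where r[i] = P(i -> X):
  [1, -1/4] . (a_Y, a_Z) = 1/2
  [0, 3/4] . (a_Y, a_Z) = 1/8

Solving yields:
  a_Y = 13/24
  a_Z = 1/6

Starting state is Z, so the absorption probability is a_Z = 1/6.

Answer: 1/6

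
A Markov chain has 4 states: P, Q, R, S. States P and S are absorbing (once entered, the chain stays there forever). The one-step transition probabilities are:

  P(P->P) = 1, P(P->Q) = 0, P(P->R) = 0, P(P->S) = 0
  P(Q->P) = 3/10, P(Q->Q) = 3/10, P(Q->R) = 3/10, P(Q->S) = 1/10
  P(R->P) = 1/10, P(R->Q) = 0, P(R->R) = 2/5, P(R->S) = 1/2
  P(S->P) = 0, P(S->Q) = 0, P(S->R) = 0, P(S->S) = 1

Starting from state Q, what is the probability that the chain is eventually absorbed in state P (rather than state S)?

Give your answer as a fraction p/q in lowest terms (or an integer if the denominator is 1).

Answer: 1/2

Derivation:
Let a_i = P(absorbed in P | start in state i).
Boundary conditions: a_P = 1, a_S = 0.
For each transient state i, a_i = sum_j P(i->j) * a_j:
  a_Q = 3/10*a_P + 3/10*a_Q + 3/10*a_R + 1/10*a_S
  a_R = 1/10*a_P + 0*a_Q + 2/5*a_R + 1/2*a_S

Substituting a_P = 1 and a_S = 0, rearrange to (I - Q) a = r where r[i] = P(i -> P):
  [7/10, -3/10] . (a_Q, a_R) = 3/10
  [0, 3/5] . (a_Q, a_R) = 1/10

Solving yields:
  a_Q = 1/2
  a_R = 1/6

Starting state is Q, so the absorption probability is a_Q = 1/2.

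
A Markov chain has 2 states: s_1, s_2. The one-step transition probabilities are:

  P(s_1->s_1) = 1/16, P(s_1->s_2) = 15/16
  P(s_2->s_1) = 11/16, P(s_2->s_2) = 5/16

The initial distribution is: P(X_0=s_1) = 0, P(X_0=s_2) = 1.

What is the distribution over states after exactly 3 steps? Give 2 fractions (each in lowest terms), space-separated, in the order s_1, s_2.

Propagating the distribution step by step (d_{t+1} = d_t * P):
d_0 = (s_1=0, s_2=1)
  d_1[s_1] = 0*1/16 + 1*11/16 = 11/16
  d_1[s_2] = 0*15/16 + 1*5/16 = 5/16
d_1 = (s_1=11/16, s_2=5/16)
  d_2[s_1] = 11/16*1/16 + 5/16*11/16 = 33/128
  d_2[s_2] = 11/16*15/16 + 5/16*5/16 = 95/128
d_2 = (s_1=33/128, s_2=95/128)
  d_3[s_1] = 33/128*1/16 + 95/128*11/16 = 539/1024
  d_3[s_2] = 33/128*15/16 + 95/128*5/16 = 485/1024
d_3 = (s_1=539/1024, s_2=485/1024)

Answer: 539/1024 485/1024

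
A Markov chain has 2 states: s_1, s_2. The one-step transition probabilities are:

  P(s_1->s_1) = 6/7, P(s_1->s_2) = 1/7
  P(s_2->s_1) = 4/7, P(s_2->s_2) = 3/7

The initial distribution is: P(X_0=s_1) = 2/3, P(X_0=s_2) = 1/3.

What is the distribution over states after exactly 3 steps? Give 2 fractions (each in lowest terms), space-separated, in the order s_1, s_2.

Answer: 820/1029 209/1029

Derivation:
Propagating the distribution step by step (d_{t+1} = d_t * P):
d_0 = (s_1=2/3, s_2=1/3)
  d_1[s_1] = 2/3*6/7 + 1/3*4/7 = 16/21
  d_1[s_2] = 2/3*1/7 + 1/3*3/7 = 5/21
d_1 = (s_1=16/21, s_2=5/21)
  d_2[s_1] = 16/21*6/7 + 5/21*4/7 = 116/147
  d_2[s_2] = 16/21*1/7 + 5/21*3/7 = 31/147
d_2 = (s_1=116/147, s_2=31/147)
  d_3[s_1] = 116/147*6/7 + 31/147*4/7 = 820/1029
  d_3[s_2] = 116/147*1/7 + 31/147*3/7 = 209/1029
d_3 = (s_1=820/1029, s_2=209/1029)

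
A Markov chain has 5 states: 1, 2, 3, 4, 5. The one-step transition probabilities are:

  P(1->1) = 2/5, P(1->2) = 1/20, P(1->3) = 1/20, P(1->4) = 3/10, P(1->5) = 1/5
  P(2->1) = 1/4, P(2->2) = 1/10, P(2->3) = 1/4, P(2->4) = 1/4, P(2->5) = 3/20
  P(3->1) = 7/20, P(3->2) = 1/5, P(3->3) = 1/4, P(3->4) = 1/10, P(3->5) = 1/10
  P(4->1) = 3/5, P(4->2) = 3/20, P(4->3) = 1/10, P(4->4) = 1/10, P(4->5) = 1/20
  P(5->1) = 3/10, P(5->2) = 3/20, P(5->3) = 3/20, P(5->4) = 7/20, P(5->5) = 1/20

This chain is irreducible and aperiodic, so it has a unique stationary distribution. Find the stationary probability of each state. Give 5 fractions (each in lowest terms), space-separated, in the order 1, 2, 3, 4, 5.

Answer: 68977/167888 18377/167888 20207/167888 2767/11992 21589/167888

Derivation:
The stationary distribution satisfies pi = pi * P, i.e.:
  pi_1 = 2/5*pi_1 + 1/4*pi_2 + 7/20*pi_3 + 3/5*pi_4 + 3/10*pi_5
  pi_2 = 1/20*pi_1 + 1/10*pi_2 + 1/5*pi_3 + 3/20*pi_4 + 3/20*pi_5
  pi_3 = 1/20*pi_1 + 1/4*pi_2 + 1/4*pi_3 + 1/10*pi_4 + 3/20*pi_5
  pi_4 = 3/10*pi_1 + 1/4*pi_2 + 1/10*pi_3 + 1/10*pi_4 + 7/20*pi_5
  pi_5 = 1/5*pi_1 + 3/20*pi_2 + 1/10*pi_3 + 1/20*pi_4 + 1/20*pi_5
with normalization: pi_1 + pi_2 + pi_3 + pi_4 + pi_5 = 1.

Using the first 4 balance equations plus normalization, the linear system A*pi = b is:
  [-3/5, 1/4, 7/20, 3/5, 3/10] . pi = 0
  [1/20, -9/10, 1/5, 3/20, 3/20] . pi = 0
  [1/20, 1/4, -3/4, 1/10, 3/20] . pi = 0
  [3/10, 1/4, 1/10, -9/10, 7/20] . pi = 0
  [1, 1, 1, 1, 1] . pi = 1

Solving yields:
  pi_1 = 68977/167888
  pi_2 = 18377/167888
  pi_3 = 20207/167888
  pi_4 = 2767/11992
  pi_5 = 21589/167888

Verification (pi * P):
  68977/167888*2/5 + 18377/167888*1/4 + 20207/167888*7/20 + 2767/11992*3/5 + 21589/167888*3/10 = 68977/167888 = pi_1  (ok)
  68977/167888*1/20 + 18377/167888*1/10 + 20207/167888*1/5 + 2767/11992*3/20 + 21589/167888*3/20 = 18377/167888 = pi_2  (ok)
  68977/167888*1/20 + 18377/167888*1/4 + 20207/167888*1/4 + 2767/11992*1/10 + 21589/167888*3/20 = 20207/167888 = pi_3  (ok)
  68977/167888*3/10 + 18377/167888*1/4 + 20207/167888*1/10 + 2767/11992*1/10 + 21589/167888*7/20 = 2767/11992 = pi_4  (ok)
  68977/167888*1/5 + 18377/167888*3/20 + 20207/167888*1/10 + 2767/11992*1/20 + 21589/167888*1/20 = 21589/167888 = pi_5  (ok)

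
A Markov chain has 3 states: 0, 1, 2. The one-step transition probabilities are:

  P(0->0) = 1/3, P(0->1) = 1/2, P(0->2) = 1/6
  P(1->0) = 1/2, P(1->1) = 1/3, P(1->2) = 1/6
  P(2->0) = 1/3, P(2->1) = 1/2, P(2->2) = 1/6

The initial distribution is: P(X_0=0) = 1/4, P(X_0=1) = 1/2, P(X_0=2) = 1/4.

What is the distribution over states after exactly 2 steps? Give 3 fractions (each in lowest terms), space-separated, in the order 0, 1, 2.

Propagating the distribution step by step (d_{t+1} = d_t * P):
d_0 = (0=1/4, 1=1/2, 2=1/4)
  d_1[0] = 1/4*1/3 + 1/2*1/2 + 1/4*1/3 = 5/12
  d_1[1] = 1/4*1/2 + 1/2*1/3 + 1/4*1/2 = 5/12
  d_1[2] = 1/4*1/6 + 1/2*1/6 + 1/4*1/6 = 1/6
d_1 = (0=5/12, 1=5/12, 2=1/6)
  d_2[0] = 5/12*1/3 + 5/12*1/2 + 1/6*1/3 = 29/72
  d_2[1] = 5/12*1/2 + 5/12*1/3 + 1/6*1/2 = 31/72
  d_2[2] = 5/12*1/6 + 5/12*1/6 + 1/6*1/6 = 1/6
d_2 = (0=29/72, 1=31/72, 2=1/6)

Answer: 29/72 31/72 1/6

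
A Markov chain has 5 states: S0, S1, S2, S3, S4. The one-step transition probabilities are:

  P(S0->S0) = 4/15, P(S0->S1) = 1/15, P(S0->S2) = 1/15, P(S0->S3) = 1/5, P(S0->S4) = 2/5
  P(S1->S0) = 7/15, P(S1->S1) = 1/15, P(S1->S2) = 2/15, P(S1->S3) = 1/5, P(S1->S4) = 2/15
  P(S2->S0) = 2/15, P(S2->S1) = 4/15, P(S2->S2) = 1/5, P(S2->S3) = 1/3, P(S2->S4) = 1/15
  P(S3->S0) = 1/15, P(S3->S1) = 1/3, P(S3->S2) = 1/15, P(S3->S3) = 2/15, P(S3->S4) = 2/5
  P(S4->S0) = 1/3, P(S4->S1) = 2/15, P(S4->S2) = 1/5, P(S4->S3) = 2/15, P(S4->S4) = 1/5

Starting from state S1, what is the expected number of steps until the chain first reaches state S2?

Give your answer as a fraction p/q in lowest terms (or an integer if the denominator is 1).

Answer: 789/95

Derivation:
Let h_i = expected steps to first reach S2 from state i.
Boundary: h_S2 = 0.
First-step equations for the other states:
  h_S0 = 1 + 4/15*h_S0 + 1/15*h_S1 + 1/15*h_S2 + 1/5*h_S3 + 2/5*h_S4
  h_S1 = 1 + 7/15*h_S0 + 1/15*h_S1 + 2/15*h_S2 + 1/5*h_S3 + 2/15*h_S4
  h_S3 = 1 + 1/15*h_S0 + 1/3*h_S1 + 1/15*h_S2 + 2/15*h_S3 + 2/5*h_S4
  h_S4 = 1 + 1/3*h_S0 + 2/15*h_S1 + 1/5*h_S2 + 2/15*h_S3 + 1/5*h_S4

Substituting h_S2 = 0 and rearranging gives the linear system (I - Q) h = 1:
  [11/15, -1/15, -1/5, -2/5] . (h_S0, h_S1, h_S3, h_S4) = 1
  [-7/15, 14/15, -1/5, -2/15] . (h_S0, h_S1, h_S3, h_S4) = 1
  [-1/15, -1/3, 13/15, -2/5] . (h_S0, h_S1, h_S3, h_S4) = 1
  [-1/3, -2/15, -2/15, 4/5] . (h_S0, h_S1, h_S3, h_S4) = 1

Solving yields:
  h_S0 = 819/95
  h_S1 = 789/95
  h_S3 = 1623/190
  h_S4 = 153/20

Starting state is S1, so the expected hitting time is h_S1 = 789/95.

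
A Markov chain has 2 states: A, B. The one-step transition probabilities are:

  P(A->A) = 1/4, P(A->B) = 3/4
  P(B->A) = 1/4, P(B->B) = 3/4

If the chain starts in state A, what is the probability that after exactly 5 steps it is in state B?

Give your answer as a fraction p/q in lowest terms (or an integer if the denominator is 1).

Answer: 3/4

Derivation:
Computing P^5 by repeated multiplication:
P^1 =
  A: [1/4, 3/4]
  B: [1/4, 3/4]
P^2 =
  A: [1/4, 3/4]
  B: [1/4, 3/4]
P^3 =
  A: [1/4, 3/4]
  B: [1/4, 3/4]
P^4 =
  A: [1/4, 3/4]
  B: [1/4, 3/4]
P^5 =
  A: [1/4, 3/4]
  B: [1/4, 3/4]

(P^5)[A -> B] = 3/4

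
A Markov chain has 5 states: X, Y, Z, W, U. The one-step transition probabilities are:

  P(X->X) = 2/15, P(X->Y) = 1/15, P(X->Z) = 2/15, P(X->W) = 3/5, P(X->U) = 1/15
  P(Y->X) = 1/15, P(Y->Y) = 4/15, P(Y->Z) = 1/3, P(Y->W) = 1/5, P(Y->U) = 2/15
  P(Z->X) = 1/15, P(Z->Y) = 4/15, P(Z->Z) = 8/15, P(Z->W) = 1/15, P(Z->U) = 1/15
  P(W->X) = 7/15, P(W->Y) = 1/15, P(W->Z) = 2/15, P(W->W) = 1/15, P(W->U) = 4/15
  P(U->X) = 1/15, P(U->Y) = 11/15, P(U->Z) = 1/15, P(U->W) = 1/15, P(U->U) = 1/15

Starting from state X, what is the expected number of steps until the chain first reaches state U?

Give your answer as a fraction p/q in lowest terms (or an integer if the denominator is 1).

Let h_i = expected steps to first reach U from state i.
Boundary: h_U = 0.
First-step equations for the other states:
  h_X = 1 + 2/15*h_X + 1/15*h_Y + 2/15*h_Z + 3/5*h_W + 1/15*h_U
  h_Y = 1 + 1/15*h_X + 4/15*h_Y + 1/3*h_Z + 1/5*h_W + 2/15*h_U
  h_Z = 1 + 1/15*h_X + 4/15*h_Y + 8/15*h_Z + 1/15*h_W + 1/15*h_U
  h_W = 1 + 7/15*h_X + 1/15*h_Y + 2/15*h_Z + 1/15*h_W + 4/15*h_U

Substituting h_U = 0 and rearranging gives the linear system (I - Q) h = 1:
  [13/15, -1/15, -2/15, -3/5] . (h_X, h_Y, h_Z, h_W) = 1
  [-1/15, 11/15, -1/3, -1/5] . (h_X, h_Y, h_Z, h_W) = 1
  [-1/15, -4/15, 7/15, -1/15] . (h_X, h_Y, h_Z, h_W) = 1
  [-7/15, -1/15, -2/15, 14/15] . (h_X, h_Y, h_Z, h_W) = 1

Solving yields:
  h_X = 11385/1459
  h_Y = 11520/1459
  h_Z = 12750/1459
  h_W = 9900/1459

Starting state is X, so the expected hitting time is h_X = 11385/1459.

Answer: 11385/1459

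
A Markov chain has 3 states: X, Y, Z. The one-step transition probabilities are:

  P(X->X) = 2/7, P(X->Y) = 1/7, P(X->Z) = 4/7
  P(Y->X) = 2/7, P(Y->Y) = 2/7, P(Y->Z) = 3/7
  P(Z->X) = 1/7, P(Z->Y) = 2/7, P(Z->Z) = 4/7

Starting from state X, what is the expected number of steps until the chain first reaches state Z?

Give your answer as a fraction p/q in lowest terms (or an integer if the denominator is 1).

Let h_i = expected steps to first reach Z from state i.
Boundary: h_Z = 0.
First-step equations for the other states:
  h_X = 1 + 2/7*h_X + 1/7*h_Y + 4/7*h_Z
  h_Y = 1 + 2/7*h_X + 2/7*h_Y + 3/7*h_Z

Substituting h_Z = 0 and rearranging gives the linear system (I - Q) h = 1:
  [5/7, -1/7] . (h_X, h_Y) = 1
  [-2/7, 5/7] . (h_X, h_Y) = 1

Solving yields:
  h_X = 42/23
  h_Y = 49/23

Starting state is X, so the expected hitting time is h_X = 42/23.

Answer: 42/23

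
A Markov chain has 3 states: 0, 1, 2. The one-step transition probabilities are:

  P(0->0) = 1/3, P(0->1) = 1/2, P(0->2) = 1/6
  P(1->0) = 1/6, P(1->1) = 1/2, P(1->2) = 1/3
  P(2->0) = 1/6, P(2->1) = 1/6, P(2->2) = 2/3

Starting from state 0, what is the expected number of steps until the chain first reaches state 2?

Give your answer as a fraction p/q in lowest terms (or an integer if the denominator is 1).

Let h_i = expected steps to first reach 2 from state i.
Boundary: h_2 = 0.
First-step equations for the other states:
  h_0 = 1 + 1/3*h_0 + 1/2*h_1 + 1/6*h_2
  h_1 = 1 + 1/6*h_0 + 1/2*h_1 + 1/3*h_2

Substituting h_2 = 0 and rearranging gives the linear system (I - Q) h = 1:
  [2/3, -1/2] . (h_0, h_1) = 1
  [-1/6, 1/2] . (h_0, h_1) = 1

Solving yields:
  h_0 = 4
  h_1 = 10/3

Starting state is 0, so the expected hitting time is h_0 = 4.

Answer: 4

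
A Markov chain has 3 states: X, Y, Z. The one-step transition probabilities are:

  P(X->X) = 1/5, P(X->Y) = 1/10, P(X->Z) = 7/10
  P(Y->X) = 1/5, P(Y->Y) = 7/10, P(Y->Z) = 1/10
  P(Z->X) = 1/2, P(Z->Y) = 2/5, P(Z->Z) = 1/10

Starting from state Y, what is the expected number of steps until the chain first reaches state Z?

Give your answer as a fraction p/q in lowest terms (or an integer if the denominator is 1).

Let h_i = expected steps to first reach Z from state i.
Boundary: h_Z = 0.
First-step equations for the other states:
  h_X = 1 + 1/5*h_X + 1/10*h_Y + 7/10*h_Z
  h_Y = 1 + 1/5*h_X + 7/10*h_Y + 1/10*h_Z

Substituting h_Z = 0 and rearranging gives the linear system (I - Q) h = 1:
  [4/5, -1/10] . (h_X, h_Y) = 1
  [-1/5, 3/10] . (h_X, h_Y) = 1

Solving yields:
  h_X = 20/11
  h_Y = 50/11

Starting state is Y, so the expected hitting time is h_Y = 50/11.

Answer: 50/11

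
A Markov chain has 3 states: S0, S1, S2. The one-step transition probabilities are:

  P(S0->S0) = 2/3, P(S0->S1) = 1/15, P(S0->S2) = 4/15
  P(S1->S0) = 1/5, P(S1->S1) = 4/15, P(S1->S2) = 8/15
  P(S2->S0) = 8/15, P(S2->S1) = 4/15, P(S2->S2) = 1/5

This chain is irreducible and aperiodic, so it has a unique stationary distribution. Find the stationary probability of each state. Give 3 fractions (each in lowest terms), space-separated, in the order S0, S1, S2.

The stationary distribution satisfies pi = pi * P, i.e.:
  pi_S0 = 2/3*pi_S0 + 1/5*pi_S1 + 8/15*pi_S2
  pi_S1 = 1/15*pi_S0 + 4/15*pi_S1 + 4/15*pi_S2
  pi_S2 = 4/15*pi_S0 + 8/15*pi_S1 + 1/5*pi_S2
with normalization: pi_S0 + pi_S1 + pi_S2 = 1.

Using the first 2 balance equations plus normalization, the linear system A*pi = b is:
  [-1/3, 1/5, 8/15] . pi = 0
  [1/15, -11/15, 4/15] . pi = 0
  [1, 1, 1] . pi = 1

Solving yields:
  pi_S0 = 5/9
  pi_S1 = 7/45
  pi_S2 = 13/45

Verification (pi * P):
  5/9*2/3 + 7/45*1/5 + 13/45*8/15 = 5/9 = pi_S0  (ok)
  5/9*1/15 + 7/45*4/15 + 13/45*4/15 = 7/45 = pi_S1  (ok)
  5/9*4/15 + 7/45*8/15 + 13/45*1/5 = 13/45 = pi_S2  (ok)

Answer: 5/9 7/45 13/45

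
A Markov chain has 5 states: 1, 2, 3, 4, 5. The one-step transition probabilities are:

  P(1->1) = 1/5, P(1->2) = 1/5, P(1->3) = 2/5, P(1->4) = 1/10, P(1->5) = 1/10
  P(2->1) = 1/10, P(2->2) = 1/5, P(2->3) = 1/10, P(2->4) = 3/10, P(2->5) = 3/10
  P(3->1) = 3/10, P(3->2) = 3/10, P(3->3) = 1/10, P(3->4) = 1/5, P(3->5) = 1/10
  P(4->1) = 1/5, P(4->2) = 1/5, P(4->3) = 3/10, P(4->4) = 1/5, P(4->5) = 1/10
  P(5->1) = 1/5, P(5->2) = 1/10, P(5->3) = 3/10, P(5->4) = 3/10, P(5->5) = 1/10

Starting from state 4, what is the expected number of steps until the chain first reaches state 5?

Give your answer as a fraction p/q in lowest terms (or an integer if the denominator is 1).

Let h_i = expected steps to first reach 5 from state i.
Boundary: h_5 = 0.
First-step equations for the other states:
  h_1 = 1 + 1/5*h_1 + 1/5*h_2 + 2/5*h_3 + 1/10*h_4 + 1/10*h_5
  h_2 = 1 + 1/10*h_1 + 1/5*h_2 + 1/10*h_3 + 3/10*h_4 + 3/10*h_5
  h_3 = 1 + 3/10*h_1 + 3/10*h_2 + 1/10*h_3 + 1/5*h_4 + 1/10*h_5
  h_4 = 1 + 1/5*h_1 + 1/5*h_2 + 3/10*h_3 + 1/5*h_4 + 1/10*h_5

Substituting h_5 = 0 and rearranging gives the linear system (I - Q) h = 1:
  [4/5, -1/5, -2/5, -1/10] . (h_1, h_2, h_3, h_4) = 1
  [-1/10, 4/5, -1/10, -3/10] . (h_1, h_2, h_3, h_4) = 1
  [-3/10, -3/10, 9/10, -1/5] . (h_1, h_2, h_3, h_4) = 1
  [-1/5, -1/5, -3/10, 4/5] . (h_1, h_2, h_3, h_4) = 1

Solving yields:
  h_1 = 12090/1751
  h_2 = 9730/1751
  h_3 = 11910/1751
  h_4 = 12110/1751

Starting state is 4, so the expected hitting time is h_4 = 12110/1751.

Answer: 12110/1751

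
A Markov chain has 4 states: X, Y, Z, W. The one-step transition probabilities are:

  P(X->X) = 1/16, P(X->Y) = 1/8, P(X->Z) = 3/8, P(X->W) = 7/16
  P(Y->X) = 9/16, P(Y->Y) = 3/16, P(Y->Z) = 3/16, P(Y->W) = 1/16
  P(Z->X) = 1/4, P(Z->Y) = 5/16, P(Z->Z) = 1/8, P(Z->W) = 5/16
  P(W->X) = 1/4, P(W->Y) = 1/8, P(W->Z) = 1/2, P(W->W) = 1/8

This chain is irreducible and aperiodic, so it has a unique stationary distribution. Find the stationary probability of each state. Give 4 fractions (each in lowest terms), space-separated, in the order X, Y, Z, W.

Answer: 344/1317 1268/6585 130/439 549/2195

Derivation:
The stationary distribution satisfies pi = pi * P, i.e.:
  pi_X = 1/16*pi_X + 9/16*pi_Y + 1/4*pi_Z + 1/4*pi_W
  pi_Y = 1/8*pi_X + 3/16*pi_Y + 5/16*pi_Z + 1/8*pi_W
  pi_Z = 3/8*pi_X + 3/16*pi_Y + 1/8*pi_Z + 1/2*pi_W
  pi_W = 7/16*pi_X + 1/16*pi_Y + 5/16*pi_Z + 1/8*pi_W
with normalization: pi_X + pi_Y + pi_Z + pi_W = 1.

Using the first 3 balance equations plus normalization, the linear system A*pi = b is:
  [-15/16, 9/16, 1/4, 1/4] . pi = 0
  [1/8, -13/16, 5/16, 1/8] . pi = 0
  [3/8, 3/16, -7/8, 1/2] . pi = 0
  [1, 1, 1, 1] . pi = 1

Solving yields:
  pi_X = 344/1317
  pi_Y = 1268/6585
  pi_Z = 130/439
  pi_W = 549/2195

Verification (pi * P):
  344/1317*1/16 + 1268/6585*9/16 + 130/439*1/4 + 549/2195*1/4 = 344/1317 = pi_X  (ok)
  344/1317*1/8 + 1268/6585*3/16 + 130/439*5/16 + 549/2195*1/8 = 1268/6585 = pi_Y  (ok)
  344/1317*3/8 + 1268/6585*3/16 + 130/439*1/8 + 549/2195*1/2 = 130/439 = pi_Z  (ok)
  344/1317*7/16 + 1268/6585*1/16 + 130/439*5/16 + 549/2195*1/8 = 549/2195 = pi_W  (ok)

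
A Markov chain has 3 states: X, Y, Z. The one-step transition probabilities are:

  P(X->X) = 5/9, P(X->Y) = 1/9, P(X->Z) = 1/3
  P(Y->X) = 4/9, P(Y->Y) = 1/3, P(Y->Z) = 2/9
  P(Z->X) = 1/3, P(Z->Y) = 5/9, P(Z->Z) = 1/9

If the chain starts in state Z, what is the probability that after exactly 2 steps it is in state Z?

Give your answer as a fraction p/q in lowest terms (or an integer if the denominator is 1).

Answer: 20/81

Derivation:
Computing P^2 by repeated multiplication:
P^1 =
  X: [5/9, 1/9, 1/3]
  Y: [4/9, 1/3, 2/9]
  Z: [1/3, 5/9, 1/9]
P^2 =
  X: [38/81, 23/81, 20/81]
  Y: [38/81, 23/81, 20/81]
  Z: [38/81, 23/81, 20/81]

(P^2)[Z -> Z] = 20/81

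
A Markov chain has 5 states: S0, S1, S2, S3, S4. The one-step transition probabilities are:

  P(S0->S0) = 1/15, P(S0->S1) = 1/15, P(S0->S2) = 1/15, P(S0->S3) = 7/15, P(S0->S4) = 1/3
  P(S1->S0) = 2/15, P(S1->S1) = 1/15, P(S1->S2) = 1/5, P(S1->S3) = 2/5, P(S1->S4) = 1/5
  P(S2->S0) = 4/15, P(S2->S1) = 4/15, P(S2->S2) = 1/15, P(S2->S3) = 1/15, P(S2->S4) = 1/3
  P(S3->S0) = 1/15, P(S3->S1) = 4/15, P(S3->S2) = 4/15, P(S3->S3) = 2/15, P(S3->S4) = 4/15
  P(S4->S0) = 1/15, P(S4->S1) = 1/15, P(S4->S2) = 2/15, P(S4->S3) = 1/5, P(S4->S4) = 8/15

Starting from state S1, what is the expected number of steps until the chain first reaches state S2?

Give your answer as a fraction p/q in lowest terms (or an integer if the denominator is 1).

Let h_i = expected steps to first reach S2 from state i.
Boundary: h_S2 = 0.
First-step equations for the other states:
  h_S0 = 1 + 1/15*h_S0 + 1/15*h_S1 + 1/15*h_S2 + 7/15*h_S3 + 1/3*h_S4
  h_S1 = 1 + 2/15*h_S0 + 1/15*h_S1 + 1/5*h_S2 + 2/5*h_S3 + 1/5*h_S4
  h_S3 = 1 + 1/15*h_S0 + 4/15*h_S1 + 4/15*h_S2 + 2/15*h_S3 + 4/15*h_S4
  h_S4 = 1 + 1/15*h_S0 + 1/15*h_S1 + 2/15*h_S2 + 1/5*h_S3 + 8/15*h_S4

Substituting h_S2 = 0 and rearranging gives the linear system (I - Q) h = 1:
  [14/15, -1/15, -7/15, -1/3] . (h_S0, h_S1, h_S3, h_S4) = 1
  [-2/15, 14/15, -2/5, -1/5] . (h_S0, h_S1, h_S3, h_S4) = 1
  [-1/15, -4/15, 13/15, -4/15] . (h_S0, h_S1, h_S3, h_S4) = 1
  [-1/15, -1/15, -1/5, 7/15] . (h_S0, h_S1, h_S3, h_S4) = 1

Solving yields:
  h_S0 = 10656/1721
  h_S1 = 9393/1721
  h_S3 = 8883/1721
  h_S4 = 10359/1721

Starting state is S1, so the expected hitting time is h_S1 = 9393/1721.

Answer: 9393/1721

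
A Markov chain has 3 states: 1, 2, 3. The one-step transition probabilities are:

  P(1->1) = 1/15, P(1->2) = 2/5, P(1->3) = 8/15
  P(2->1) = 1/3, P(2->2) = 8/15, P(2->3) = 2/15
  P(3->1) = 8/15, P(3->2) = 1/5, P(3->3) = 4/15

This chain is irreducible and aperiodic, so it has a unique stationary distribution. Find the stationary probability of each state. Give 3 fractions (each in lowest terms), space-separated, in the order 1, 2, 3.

Answer: 71/229 90/229 68/229

Derivation:
The stationary distribution satisfies pi = pi * P, i.e.:
  pi_1 = 1/15*pi_1 + 1/3*pi_2 + 8/15*pi_3
  pi_2 = 2/5*pi_1 + 8/15*pi_2 + 1/5*pi_3
  pi_3 = 8/15*pi_1 + 2/15*pi_2 + 4/15*pi_3
with normalization: pi_1 + pi_2 + pi_3 = 1.

Using the first 2 balance equations plus normalization, the linear system A*pi = b is:
  [-14/15, 1/3, 8/15] . pi = 0
  [2/5, -7/15, 1/5] . pi = 0
  [1, 1, 1] . pi = 1

Solving yields:
  pi_1 = 71/229
  pi_2 = 90/229
  pi_3 = 68/229

Verification (pi * P):
  71/229*1/15 + 90/229*1/3 + 68/229*8/15 = 71/229 = pi_1  (ok)
  71/229*2/5 + 90/229*8/15 + 68/229*1/5 = 90/229 = pi_2  (ok)
  71/229*8/15 + 90/229*2/15 + 68/229*4/15 = 68/229 = pi_3  (ok)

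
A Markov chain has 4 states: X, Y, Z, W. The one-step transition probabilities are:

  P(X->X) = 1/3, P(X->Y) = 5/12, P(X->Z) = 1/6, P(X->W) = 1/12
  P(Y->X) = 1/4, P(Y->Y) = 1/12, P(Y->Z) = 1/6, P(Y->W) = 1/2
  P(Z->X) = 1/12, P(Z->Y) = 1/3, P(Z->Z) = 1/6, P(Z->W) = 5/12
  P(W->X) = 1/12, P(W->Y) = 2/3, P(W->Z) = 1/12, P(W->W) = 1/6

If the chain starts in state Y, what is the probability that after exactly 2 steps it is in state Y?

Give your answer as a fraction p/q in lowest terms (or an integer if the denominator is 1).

Answer: 1/2

Derivation:
Computing P^2 by repeated multiplication:
P^1 =
  X: [1/3, 5/12, 1/6, 1/12]
  Y: [1/4, 1/12, 1/6, 1/2]
  Z: [1/12, 1/3, 1/6, 5/12]
  W: [1/12, 2/3, 1/12, 1/6]
P^2 =
  X: [17/72, 41/144, 23/144, 23/72]
  Y: [23/144, 1/2, 1/8, 31/144]
  Z: [23/144, 19/48, 19/144, 5/16]
  W: [31/144, 11/48, 11/72, 29/72]

(P^2)[Y -> Y] = 1/2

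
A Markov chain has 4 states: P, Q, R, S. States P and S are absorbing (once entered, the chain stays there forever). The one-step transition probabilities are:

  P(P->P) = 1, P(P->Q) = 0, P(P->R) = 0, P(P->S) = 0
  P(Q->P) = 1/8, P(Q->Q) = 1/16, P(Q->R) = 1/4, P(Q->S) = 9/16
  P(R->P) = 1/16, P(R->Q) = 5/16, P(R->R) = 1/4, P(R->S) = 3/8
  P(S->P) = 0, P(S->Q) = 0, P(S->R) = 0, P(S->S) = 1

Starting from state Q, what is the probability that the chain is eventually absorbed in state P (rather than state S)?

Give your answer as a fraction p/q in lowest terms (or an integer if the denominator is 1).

Let a_i = P(absorbed in P | start in state i).
Boundary conditions: a_P = 1, a_S = 0.
For each transient state i, a_i = sum_j P(i->j) * a_j:
  a_Q = 1/8*a_P + 1/16*a_Q + 1/4*a_R + 9/16*a_S
  a_R = 1/16*a_P + 5/16*a_Q + 1/4*a_R + 3/8*a_S

Substituting a_P = 1 and a_S = 0, rearrange to (I - Q) a = r where r[i] = P(i -> P):
  [15/16, -1/4] . (a_Q, a_R) = 1/8
  [-5/16, 3/4] . (a_Q, a_R) = 1/16

Solving yields:
  a_Q = 7/40
  a_R = 5/32

Starting state is Q, so the absorption probability is a_Q = 7/40.

Answer: 7/40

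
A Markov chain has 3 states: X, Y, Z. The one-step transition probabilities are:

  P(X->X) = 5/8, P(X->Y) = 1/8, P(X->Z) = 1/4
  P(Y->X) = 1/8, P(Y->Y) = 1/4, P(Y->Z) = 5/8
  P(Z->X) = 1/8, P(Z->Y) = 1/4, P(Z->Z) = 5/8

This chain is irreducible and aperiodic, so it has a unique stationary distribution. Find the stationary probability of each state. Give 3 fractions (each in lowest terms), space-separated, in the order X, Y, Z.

The stationary distribution satisfies pi = pi * P, i.e.:
  pi_X = 5/8*pi_X + 1/8*pi_Y + 1/8*pi_Z
  pi_Y = 1/8*pi_X + 1/4*pi_Y + 1/4*pi_Z
  pi_Z = 1/4*pi_X + 5/8*pi_Y + 5/8*pi_Z
with normalization: pi_X + pi_Y + pi_Z = 1.

Using the first 2 balance equations plus normalization, the linear system A*pi = b is:
  [-3/8, 1/8, 1/8] . pi = 0
  [1/8, -3/4, 1/4] . pi = 0
  [1, 1, 1] . pi = 1

Solving yields:
  pi_X = 1/4
  pi_Y = 7/32
  pi_Z = 17/32

Verification (pi * P):
  1/4*5/8 + 7/32*1/8 + 17/32*1/8 = 1/4 = pi_X  (ok)
  1/4*1/8 + 7/32*1/4 + 17/32*1/4 = 7/32 = pi_Y  (ok)
  1/4*1/4 + 7/32*5/8 + 17/32*5/8 = 17/32 = pi_Z  (ok)

Answer: 1/4 7/32 17/32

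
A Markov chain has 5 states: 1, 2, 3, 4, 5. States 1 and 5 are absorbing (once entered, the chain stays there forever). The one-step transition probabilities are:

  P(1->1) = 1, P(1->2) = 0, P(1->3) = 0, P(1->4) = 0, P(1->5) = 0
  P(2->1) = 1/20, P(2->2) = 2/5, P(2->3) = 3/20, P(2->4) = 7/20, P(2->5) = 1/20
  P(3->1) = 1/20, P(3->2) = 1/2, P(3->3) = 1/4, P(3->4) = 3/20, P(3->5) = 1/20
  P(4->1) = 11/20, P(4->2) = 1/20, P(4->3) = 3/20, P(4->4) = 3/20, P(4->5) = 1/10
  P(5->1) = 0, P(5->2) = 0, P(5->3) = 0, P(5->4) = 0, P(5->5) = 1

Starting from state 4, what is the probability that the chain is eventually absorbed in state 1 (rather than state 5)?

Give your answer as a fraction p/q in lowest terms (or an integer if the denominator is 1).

Let a_i = P(absorbed in 1 | start in state i).
Boundary conditions: a_1 = 1, a_5 = 0.
For each transient state i, a_i = sum_j P(i->j) * a_j:
  a_2 = 1/20*a_1 + 2/5*a_2 + 3/20*a_3 + 7/20*a_4 + 1/20*a_5
  a_3 = 1/20*a_1 + 1/2*a_2 + 1/4*a_3 + 3/20*a_4 + 1/20*a_5
  a_4 = 11/20*a_1 + 1/20*a_2 + 3/20*a_3 + 3/20*a_4 + 1/10*a_5

Substituting a_1 = 1 and a_5 = 0, rearrange to (I - Q) a = r where r[i] = P(i -> 1):
  [3/5, -3/20, -7/20] . (a_2, a_3, a_4) = 1/20
  [-1/2, 3/4, -3/20] . (a_2, a_3, a_4) = 1/20
  [-1/20, -3/20, 17/20] . (a_2, a_3, a_4) = 11/20

Solving yields:
  a_2 = 262/353
  a_3 = 256/353
  a_4 = 289/353

Starting state is 4, so the absorption probability is a_4 = 289/353.

Answer: 289/353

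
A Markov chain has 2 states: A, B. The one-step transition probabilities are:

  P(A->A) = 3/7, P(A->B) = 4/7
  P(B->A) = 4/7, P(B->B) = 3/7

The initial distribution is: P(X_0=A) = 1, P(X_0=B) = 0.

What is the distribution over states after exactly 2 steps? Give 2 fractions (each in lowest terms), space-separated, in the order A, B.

Propagating the distribution step by step (d_{t+1} = d_t * P):
d_0 = (A=1, B=0)
  d_1[A] = 1*3/7 + 0*4/7 = 3/7
  d_1[B] = 1*4/7 + 0*3/7 = 4/7
d_1 = (A=3/7, B=4/7)
  d_2[A] = 3/7*3/7 + 4/7*4/7 = 25/49
  d_2[B] = 3/7*4/7 + 4/7*3/7 = 24/49
d_2 = (A=25/49, B=24/49)

Answer: 25/49 24/49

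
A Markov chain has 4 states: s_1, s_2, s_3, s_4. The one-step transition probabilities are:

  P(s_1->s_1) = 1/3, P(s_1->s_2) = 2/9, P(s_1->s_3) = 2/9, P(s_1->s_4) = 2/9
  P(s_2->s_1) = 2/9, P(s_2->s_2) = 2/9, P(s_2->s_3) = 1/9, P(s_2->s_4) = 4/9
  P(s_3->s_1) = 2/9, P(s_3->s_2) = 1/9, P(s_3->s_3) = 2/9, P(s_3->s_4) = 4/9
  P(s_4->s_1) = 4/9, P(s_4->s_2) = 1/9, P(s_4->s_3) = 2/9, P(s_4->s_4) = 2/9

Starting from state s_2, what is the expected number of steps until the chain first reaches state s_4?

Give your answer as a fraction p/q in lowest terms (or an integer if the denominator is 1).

Let h_i = expected steps to first reach s_4 from state i.
Boundary: h_s_4 = 0.
First-step equations for the other states:
  h_s_1 = 1 + 1/3*h_s_1 + 2/9*h_s_2 + 2/9*h_s_3 + 2/9*h_s_4
  h_s_2 = 1 + 2/9*h_s_1 + 2/9*h_s_2 + 1/9*h_s_3 + 4/9*h_s_4
  h_s_3 = 1 + 2/9*h_s_1 + 1/9*h_s_2 + 2/9*h_s_3 + 4/9*h_s_4

Substituting h_s_4 = 0 and rearranging gives the linear system (I - Q) h = 1:
  [2/3, -2/9, -2/9] . (h_s_1, h_s_2, h_s_3) = 1
  [-2/9, 7/9, -1/9] . (h_s_1, h_s_2, h_s_3) = 1
  [-2/9, -1/9, 7/9] . (h_s_1, h_s_2, h_s_3) = 1

Solving yields:
  h_s_1 = 45/14
  h_s_2 = 18/7
  h_s_3 = 18/7

Starting state is s_2, so the expected hitting time is h_s_2 = 18/7.

Answer: 18/7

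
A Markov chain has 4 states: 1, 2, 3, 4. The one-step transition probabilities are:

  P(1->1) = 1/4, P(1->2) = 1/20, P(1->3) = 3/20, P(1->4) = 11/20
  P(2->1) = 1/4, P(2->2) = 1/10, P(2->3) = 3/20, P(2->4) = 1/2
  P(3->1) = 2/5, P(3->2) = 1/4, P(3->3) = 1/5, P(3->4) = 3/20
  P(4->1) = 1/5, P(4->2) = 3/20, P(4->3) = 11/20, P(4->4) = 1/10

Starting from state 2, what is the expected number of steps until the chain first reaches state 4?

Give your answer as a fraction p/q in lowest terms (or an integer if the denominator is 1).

Answer: 1900/871

Derivation:
Let h_i = expected steps to first reach 4 from state i.
Boundary: h_4 = 0.
First-step equations for the other states:
  h_1 = 1 + 1/4*h_1 + 1/20*h_2 + 3/20*h_3 + 11/20*h_4
  h_2 = 1 + 1/4*h_1 + 1/10*h_2 + 3/20*h_3 + 1/2*h_4
  h_3 = 1 + 2/5*h_1 + 1/4*h_2 + 1/5*h_3 + 3/20*h_4

Substituting h_4 = 0 and rearranging gives the linear system (I - Q) h = 1:
  [3/4, -1/20, -3/20] . (h_1, h_2, h_3) = 1
  [-1/4, 9/10, -3/20] . (h_1, h_2, h_3) = 1
  [-2/5, -1/4, 4/5] . (h_1, h_2, h_3) = 1

Solving yields:
  h_1 = 1805/871
  h_2 = 1900/871
  h_3 = 2585/871

Starting state is 2, so the expected hitting time is h_2 = 1900/871.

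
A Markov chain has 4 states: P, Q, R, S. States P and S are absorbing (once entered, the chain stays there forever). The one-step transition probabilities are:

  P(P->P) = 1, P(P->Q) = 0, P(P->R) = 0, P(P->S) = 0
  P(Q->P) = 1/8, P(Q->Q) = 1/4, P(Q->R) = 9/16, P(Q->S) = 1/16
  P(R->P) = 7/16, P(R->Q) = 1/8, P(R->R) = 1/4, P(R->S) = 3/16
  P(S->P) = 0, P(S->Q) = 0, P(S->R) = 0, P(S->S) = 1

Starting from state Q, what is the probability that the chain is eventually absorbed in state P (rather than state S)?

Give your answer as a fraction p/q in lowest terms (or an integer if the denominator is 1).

Let a_i = P(absorbed in P | start in state i).
Boundary conditions: a_P = 1, a_S = 0.
For each transient state i, a_i = sum_j P(i->j) * a_j:
  a_Q = 1/8*a_P + 1/4*a_Q + 9/16*a_R + 1/16*a_S
  a_R = 7/16*a_P + 1/8*a_Q + 1/4*a_R + 3/16*a_S

Substituting a_P = 1 and a_S = 0, rearrange to (I - Q) a = r where r[i] = P(i -> P):
  [3/4, -9/16] . (a_Q, a_R) = 1/8
  [-1/8, 3/4] . (a_Q, a_R) = 7/16

Solving yields:
  a_Q = 29/42
  a_R = 44/63

Starting state is Q, so the absorption probability is a_Q = 29/42.

Answer: 29/42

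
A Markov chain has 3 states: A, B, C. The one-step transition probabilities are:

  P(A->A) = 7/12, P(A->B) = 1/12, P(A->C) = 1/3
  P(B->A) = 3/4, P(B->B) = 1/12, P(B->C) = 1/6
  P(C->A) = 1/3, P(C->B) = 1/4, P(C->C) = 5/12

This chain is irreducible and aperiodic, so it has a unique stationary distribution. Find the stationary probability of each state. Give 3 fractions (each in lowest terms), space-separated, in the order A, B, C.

The stationary distribution satisfies pi = pi * P, i.e.:
  pi_A = 7/12*pi_A + 3/4*pi_B + 1/3*pi_C
  pi_B = 1/12*pi_A + 1/12*pi_B + 1/4*pi_C
  pi_C = 1/3*pi_A + 1/6*pi_B + 5/12*pi_C
with normalization: pi_A + pi_B + pi_C = 1.

Using the first 2 balance equations plus normalization, the linear system A*pi = b is:
  [-5/12, 3/4, 1/3] . pi = 0
  [1/12, -11/12, 1/4] . pi = 0
  [1, 1, 1] . pi = 1

Solving yields:
  pi_A = 71/136
  pi_B = 19/136
  pi_C = 23/68

Verification (pi * P):
  71/136*7/12 + 19/136*3/4 + 23/68*1/3 = 71/136 = pi_A  (ok)
  71/136*1/12 + 19/136*1/12 + 23/68*1/4 = 19/136 = pi_B  (ok)
  71/136*1/3 + 19/136*1/6 + 23/68*5/12 = 23/68 = pi_C  (ok)

Answer: 71/136 19/136 23/68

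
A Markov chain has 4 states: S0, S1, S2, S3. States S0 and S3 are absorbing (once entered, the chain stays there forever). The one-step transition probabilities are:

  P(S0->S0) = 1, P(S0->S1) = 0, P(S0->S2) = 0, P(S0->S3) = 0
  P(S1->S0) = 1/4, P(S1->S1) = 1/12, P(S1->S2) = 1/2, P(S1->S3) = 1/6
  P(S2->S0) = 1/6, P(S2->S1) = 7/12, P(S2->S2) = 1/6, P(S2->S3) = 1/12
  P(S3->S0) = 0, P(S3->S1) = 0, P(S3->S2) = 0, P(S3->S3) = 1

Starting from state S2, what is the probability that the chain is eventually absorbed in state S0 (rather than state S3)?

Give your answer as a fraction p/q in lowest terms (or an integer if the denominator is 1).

Let a_i = P(absorbed in S0 | start in state i).
Boundary conditions: a_S0 = 1, a_S3 = 0.
For each transient state i, a_i = sum_j P(i->j) * a_j:
  a_S1 = 1/4*a_S0 + 1/12*a_S1 + 1/2*a_S2 + 1/6*a_S3
  a_S2 = 1/6*a_S0 + 7/12*a_S1 + 1/6*a_S2 + 1/12*a_S3

Substituting a_S0 = 1 and a_S3 = 0, rearrange to (I - Q) a = r where r[i] = P(i -> S0):
  [11/12, -1/2] . (a_S1, a_S2) = 1/4
  [-7/12, 5/6] . (a_S1, a_S2) = 1/6

Solving yields:
  a_S1 = 21/34
  a_S2 = 43/68

Starting state is S2, so the absorption probability is a_S2 = 43/68.

Answer: 43/68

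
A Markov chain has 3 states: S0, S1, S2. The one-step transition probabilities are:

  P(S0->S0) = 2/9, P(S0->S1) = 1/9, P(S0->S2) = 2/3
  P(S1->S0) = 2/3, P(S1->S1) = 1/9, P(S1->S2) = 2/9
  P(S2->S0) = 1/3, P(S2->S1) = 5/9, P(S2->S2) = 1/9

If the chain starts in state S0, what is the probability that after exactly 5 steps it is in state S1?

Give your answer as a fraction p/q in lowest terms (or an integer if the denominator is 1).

Computing P^5 by repeated multiplication:
P^1 =
  S0: [2/9, 1/9, 2/3]
  S1: [2/3, 1/9, 2/9]
  S2: [1/3, 5/9, 1/9]
P^2 =
  S0: [28/81, 11/27, 20/81]
  S1: [8/27, 17/81, 40/81]
  S2: [13/27, 13/81, 29/81]
P^3 =
  S0: [314/729, 161/729, 254/729]
  S1: [10/27, 241/729, 218/729]
  S2: [1/3, 197/729, 289/729]
P^4 =
  S0: [2356/6561, 1745/6561, 820/2187]
  S1: [880/2187, 1601/6561, 2320/6561]
  S2: [845/2187, 1885/6561, 2141/6561]
P^5 =
  S0: [22562/59049, 5467/19683, 20086/59049]
  S1: [7282/19683, 15841/59049, 21362/59049]
  S2: [7601/19683, 15125/59049, 21121/59049]

(P^5)[S0 -> S1] = 5467/19683

Answer: 5467/19683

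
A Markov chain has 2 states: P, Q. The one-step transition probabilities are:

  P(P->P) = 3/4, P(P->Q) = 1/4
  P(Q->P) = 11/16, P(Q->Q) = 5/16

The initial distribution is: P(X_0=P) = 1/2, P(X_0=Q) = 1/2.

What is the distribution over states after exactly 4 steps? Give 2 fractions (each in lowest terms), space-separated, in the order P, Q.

Answer: 96119/131072 34953/131072

Derivation:
Propagating the distribution step by step (d_{t+1} = d_t * P):
d_0 = (P=1/2, Q=1/2)
  d_1[P] = 1/2*3/4 + 1/2*11/16 = 23/32
  d_1[Q] = 1/2*1/4 + 1/2*5/16 = 9/32
d_1 = (P=23/32, Q=9/32)
  d_2[P] = 23/32*3/4 + 9/32*11/16 = 375/512
  d_2[Q] = 23/32*1/4 + 9/32*5/16 = 137/512
d_2 = (P=375/512, Q=137/512)
  d_3[P] = 375/512*3/4 + 137/512*11/16 = 6007/8192
  d_3[Q] = 375/512*1/4 + 137/512*5/16 = 2185/8192
d_3 = (P=6007/8192, Q=2185/8192)
  d_4[P] = 6007/8192*3/4 + 2185/8192*11/16 = 96119/131072
  d_4[Q] = 6007/8192*1/4 + 2185/8192*5/16 = 34953/131072
d_4 = (P=96119/131072, Q=34953/131072)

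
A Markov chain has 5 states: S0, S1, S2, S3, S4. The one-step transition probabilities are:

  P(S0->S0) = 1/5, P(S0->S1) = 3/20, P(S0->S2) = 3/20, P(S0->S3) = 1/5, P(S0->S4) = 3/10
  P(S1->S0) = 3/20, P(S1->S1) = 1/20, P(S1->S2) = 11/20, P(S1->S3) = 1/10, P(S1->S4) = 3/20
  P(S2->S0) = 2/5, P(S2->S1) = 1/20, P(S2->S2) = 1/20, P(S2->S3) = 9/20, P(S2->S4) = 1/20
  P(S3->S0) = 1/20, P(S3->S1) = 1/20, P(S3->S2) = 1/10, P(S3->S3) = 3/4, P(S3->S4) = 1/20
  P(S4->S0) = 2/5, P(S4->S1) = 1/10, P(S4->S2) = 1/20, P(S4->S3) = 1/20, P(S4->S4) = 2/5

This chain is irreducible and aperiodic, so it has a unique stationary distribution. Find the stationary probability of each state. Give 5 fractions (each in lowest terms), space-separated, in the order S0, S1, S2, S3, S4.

The stationary distribution satisfies pi = pi * P, i.e.:
  pi_S0 = 1/5*pi_S0 + 3/20*pi_S1 + 2/5*pi_S2 + 1/20*pi_S3 + 2/5*pi_S4
  pi_S1 = 3/20*pi_S0 + 1/20*pi_S1 + 1/20*pi_S2 + 1/20*pi_S3 + 1/10*pi_S4
  pi_S2 = 3/20*pi_S0 + 11/20*pi_S1 + 1/20*pi_S2 + 1/10*pi_S3 + 1/20*pi_S4
  pi_S3 = 1/5*pi_S0 + 1/10*pi_S1 + 9/20*pi_S2 + 3/4*pi_S3 + 1/20*pi_S4
  pi_S4 = 3/10*pi_S0 + 3/20*pi_S1 + 1/20*pi_S2 + 1/20*pi_S3 + 2/5*pi_S4
with normalization: pi_S0 + pi_S1 + pi_S2 + pi_S3 + pi_S4 = 1.

Using the first 4 balance equations plus normalization, the linear system A*pi = b is:
  [-4/5, 3/20, 2/5, 1/20, 2/5] . pi = 0
  [3/20, -19/20, 1/20, 1/20, 1/10] . pi = 0
  [3/20, 11/20, -19/20, 1/10, 1/20] . pi = 0
  [1/5, 1/10, 9/20, -1/4, 1/20] . pi = 0
  [1, 1, 1, 1, 1] . pi = 1

Solving yields:
  pi_S0 = 388/2071
  pi_S1 = 159/2071
  pi_S2 = 268/2071
  pi_S3 = 923/2071
  pi_S4 = 333/2071

Verification (pi * P):
  388/2071*1/5 + 159/2071*3/20 + 268/2071*2/5 + 923/2071*1/20 + 333/2071*2/5 = 388/2071 = pi_S0  (ok)
  388/2071*3/20 + 159/2071*1/20 + 268/2071*1/20 + 923/2071*1/20 + 333/2071*1/10 = 159/2071 = pi_S1  (ok)
  388/2071*3/20 + 159/2071*11/20 + 268/2071*1/20 + 923/2071*1/10 + 333/2071*1/20 = 268/2071 = pi_S2  (ok)
  388/2071*1/5 + 159/2071*1/10 + 268/2071*9/20 + 923/2071*3/4 + 333/2071*1/20 = 923/2071 = pi_S3  (ok)
  388/2071*3/10 + 159/2071*3/20 + 268/2071*1/20 + 923/2071*1/20 + 333/2071*2/5 = 333/2071 = pi_S4  (ok)

Answer: 388/2071 159/2071 268/2071 923/2071 333/2071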